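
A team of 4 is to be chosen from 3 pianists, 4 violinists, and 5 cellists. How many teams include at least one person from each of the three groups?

Total 4-person selections from all 12: C(12,4) = 495.
Subtract selections that omit an entire group: no pianists → C(9,4) = 126; no violinists → C(8,4) = 70; no cellists → C(7,4) = 35.
Add back selections omitting two groups (i.e. drawn from a single group): C(3,4) + C(4,4) + C(5,4) = 6.
By inclusion–exclusion: 495 − 231 + 6 = 270.

270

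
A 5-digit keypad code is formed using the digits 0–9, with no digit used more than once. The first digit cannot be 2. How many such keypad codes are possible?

The first digit has 10−1 = 9 choices (anything except 2).
The remaining 4 digits are filled from the other 9 symbols without repetition: 9 × 8 × 7 × 6 = 3024.
Total: 9 × 3024 = 27216.

27216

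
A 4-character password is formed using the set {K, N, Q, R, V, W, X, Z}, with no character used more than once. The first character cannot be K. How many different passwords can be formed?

The first character has 8−1 = 7 choices (anything except K).
The remaining 3 characters are filled from the other 7 symbols without repetition: 7 × 6 × 5 = 210.
Total: 7 × 210 = 1470.

1470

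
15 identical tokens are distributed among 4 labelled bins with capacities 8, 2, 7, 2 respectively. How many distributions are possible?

By stars and bars, unrestricted non-negative solutions to x_1+…+x_4 = 15 number C(15+3,3) = 816.
Subtract solutions that violate a single cap (substitute x_i' = x_i − (cap_i+1)): x_1 ≥ 9 gives C(9,3) = 84; x_2 ≥ 3 gives C(15,3) = 455; x_3 ≥ 8 gives C(10,3) = 120; x_4 ≥ 3 gives C(15,3) = 455. Together 1114.
Add back pairs where two caps are both exceeded: 20 + 0 + 20 + 35 + 220 + 35 = 330.
Subtract triples: 0 + 1 + 0 + 4 = 5.
By inclusion–exclusion the count is 816 − 1114 + 330 − 5 = 27.

27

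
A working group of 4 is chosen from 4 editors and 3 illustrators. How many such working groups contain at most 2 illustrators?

Split by how many illustrators are chosen (0 through 2).
Sum: C(3,0)·C(4,4) + C(3,1)·C(4,3) + C(3,2)·C(4,2) = 1 + 12 + 18 = 31.

31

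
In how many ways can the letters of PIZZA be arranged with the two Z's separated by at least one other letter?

Total arrangements of PIZZA: 5!/(2!) = 60.
Arrangements with the Z's together: treat ZZ as one letter, giving (4)! = 24.
Subtracting, 60 − 24 = 36 arrangements keep the Z's apart.

36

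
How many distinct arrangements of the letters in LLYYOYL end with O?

20

Fix O in the last position and arrange the remaining 6 letters.
Those 6 letters have L appearing 3 times and Y appearing 3 times, giving (6)!/(3!·3!) = 20.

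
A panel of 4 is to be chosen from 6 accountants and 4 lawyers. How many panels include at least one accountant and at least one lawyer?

194

With no constraint there are C(10,4) = 210 possible selections.
Subtract selections that omit an entire group: no accountants → C(4,4) = 1; no lawyers → C(6,4) = 15.
Both groups omitted at once is impossible, so 210 − 16 = 194.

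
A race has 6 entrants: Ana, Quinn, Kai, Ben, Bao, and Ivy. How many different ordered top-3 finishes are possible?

120

This is an ordered selection of 3 from 6: P(6,3).
That gives 6 × 5 × 4 = 120.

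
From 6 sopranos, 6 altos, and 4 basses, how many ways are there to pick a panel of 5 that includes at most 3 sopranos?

4212

Split by how many sopranos are chosen (0 through 3).
Sum: C(6,0)·C(10,5) + C(6,1)·C(10,4) + C(6,2)·C(10,3) + C(6,3)·C(10,2) = 252 + 1260 + 1800 + 900 = 4212.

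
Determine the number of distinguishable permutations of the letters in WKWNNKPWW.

3780

WKWNNKPWW has 9 letters with K appearing twice, N appearing twice, and W appearing 4 times.
The number of distinct arrangements is 9!/(4!·2!·2!) = 362880/96 = 3780.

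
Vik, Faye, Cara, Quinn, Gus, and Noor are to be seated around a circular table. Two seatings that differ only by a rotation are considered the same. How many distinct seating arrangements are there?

Seat Vik anywhere (absorbing the rotational symmetry), then permute the other 5: (5)! = 120.

120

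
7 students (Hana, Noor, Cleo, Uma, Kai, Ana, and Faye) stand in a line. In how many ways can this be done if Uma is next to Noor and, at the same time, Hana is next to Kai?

480

Treat {Uma,Noor} as one block (2 orders) and {Hana,Kai} as another (2 orders).
That leaves 5 units to arrange: 2 × 2 × 5! = 4 × 120 = 480.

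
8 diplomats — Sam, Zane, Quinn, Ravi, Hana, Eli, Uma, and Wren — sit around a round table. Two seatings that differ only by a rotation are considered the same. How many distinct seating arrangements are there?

Seat Sam anywhere (absorbing the rotational symmetry), then permute the other 7: (7)! = 5040.

5040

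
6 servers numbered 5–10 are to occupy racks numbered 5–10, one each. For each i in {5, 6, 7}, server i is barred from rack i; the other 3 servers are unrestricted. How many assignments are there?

426

Let Aᵢ (for i ∈ {5, 6, 7}) be the placements that put server i in its forbidden rack. Any j of these fix j positions, leaving (6−j)! ways to fill the rest, and there are C(3,j) ways to pick which j.
By inclusion–exclusion, the number of valid placements is Σ_{j=0}^{3} (−1)^j C(3,j)·(6−j)!.
Computing: 720 − 360 + 72 − 6 = 426.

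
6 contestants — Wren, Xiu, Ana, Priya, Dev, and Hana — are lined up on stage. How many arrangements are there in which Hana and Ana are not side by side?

480

Of the 6! = 720 arrangements, those with Hana and Ana adjacent number 2 × 5! = 240 (treat the pair as a block with 2 internal orders).
So 720 − 240 = 480 arrangements keep them apart.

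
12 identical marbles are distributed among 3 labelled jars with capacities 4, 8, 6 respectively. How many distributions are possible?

Ignoring the caps, the number of non-negative solutions to x_1+…+x_3 = 12 is C(14,2) = 91.
Subtract solutions that violate a single cap (substitute x_i' = x_i − (cap_i+1)): x_1 ≥ 5 gives C(9,2) = 36; x_2 ≥ 9 gives C(5,2) = 10; x_3 ≥ 7 gives C(7,2) = 21. Together 67.
Add back pairs where two caps are both exceeded: 0 + 1 + 0 = 1.
By inclusion–exclusion the count is 91 − 67 + 1 = 25.

25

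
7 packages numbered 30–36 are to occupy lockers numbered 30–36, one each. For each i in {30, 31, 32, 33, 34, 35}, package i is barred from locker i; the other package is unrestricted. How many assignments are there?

2119

Let Aᵢ (for 30 ≤ i ≤ 35) be the placements that put package i in its forbidden locker. Any j of these fix j positions, leaving (7−j)! ways to fill the rest, and there are C(6,j) ways to pick which j.
By inclusion–exclusion, the number of valid placements is Σ_{j=0}^{6} (−1)^j C(6,j)·(7−j)!.
Computing: 5040 − 4320 + 1800 − 480 + 90 − 12 + 1 = 2119.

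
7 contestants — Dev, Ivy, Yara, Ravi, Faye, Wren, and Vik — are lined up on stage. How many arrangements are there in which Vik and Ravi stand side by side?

Place the 5 others and the Vik-Ravi pair as 6 objects in a line; the pair has 2 internal arrangements.
So the count is 2·(6)! = 1440.

1440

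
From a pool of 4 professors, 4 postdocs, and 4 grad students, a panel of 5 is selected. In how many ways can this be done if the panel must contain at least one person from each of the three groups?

Total 5-person selections from all 12: C(12,5) = 792.
Selections missing a whole group: no professors → C(8,5) = 56; no postdocs → C(8,5) = 56; no grad students → C(8,5) = 56.
Add back selections omitting two groups (i.e. drawn from a single group): C(4,5) + C(4,5) + C(4,5) = 0.
By inclusion–exclusion: 792 − 168 + 0 = 624.

624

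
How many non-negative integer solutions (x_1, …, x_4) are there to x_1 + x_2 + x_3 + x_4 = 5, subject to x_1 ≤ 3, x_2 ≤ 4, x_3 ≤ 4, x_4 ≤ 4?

49

Without the upper bounds there are C(8,3) = 56 ways to split 5 among 4 variables.
Subtract solutions that violate a single cap (substitute x_i' = x_i − (cap_i+1)): x_1 ≥ 4 gives C(4,3) = 4; x_2 ≥ 5 gives C(3,3) = 1; x_3 ≥ 5 gives C(3,3) = 1; x_4 ≥ 5 gives C(3,3) = 1. Together 7.
No two caps can be exceeded simultaneously, so the pair terms are all 0.
By inclusion–exclusion the count is 56 − 7 + 0 = 49.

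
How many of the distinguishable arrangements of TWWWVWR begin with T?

30

Fix T in the first position and arrange the remaining 6 letters.
Those 6 letters have W appearing 4 times, giving (6)!/(4!) = 30.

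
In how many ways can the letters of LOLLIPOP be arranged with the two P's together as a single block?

420

Treat the 2 copies of P as a single block. The multiset to arrange is then {PP, I, L, L, L, O, O}, 7 items in all.
That gives (7)!/(3!·2!) = 420 arrangements.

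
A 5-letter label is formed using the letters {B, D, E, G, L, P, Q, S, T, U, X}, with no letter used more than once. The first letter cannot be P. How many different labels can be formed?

50400

The first letter has 11−1 = 10 choices (anything except P).
The remaining 4 letters are filled from the other 10 symbols without repetition: 10 × 9 × 8 × 7 = 5040.
Total: 10 × 5040 = 50400.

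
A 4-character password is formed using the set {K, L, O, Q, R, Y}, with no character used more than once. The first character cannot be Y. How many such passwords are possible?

The first character has 6−1 = 5 choices (anything except Y).
The remaining 3 characters are filled from the other 5 symbols without repetition: 5 × 4 × 3 = 60.
Total: 5 × 60 = 300.

300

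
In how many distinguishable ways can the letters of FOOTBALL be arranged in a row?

10080

The 8 letters of FOOTBALL have repeats: L appearing twice and O appearing twice.
Dividing 8! = 40320 by 2!·2! = 4 for the repeated letters gives 10080.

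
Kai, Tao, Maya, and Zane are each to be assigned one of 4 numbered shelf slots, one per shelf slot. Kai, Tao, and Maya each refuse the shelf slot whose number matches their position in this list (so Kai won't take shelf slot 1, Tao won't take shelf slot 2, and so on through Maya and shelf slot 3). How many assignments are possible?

Let Aᵢ (for i ∈ {1, 2, 3}) be the placements that put person i in their forbidden shelf slot. Any j of these fix j positions, leaving (4−j)! ways to fill the rest, and there are C(3,j) ways to pick which j.
By inclusion–exclusion, the number of valid placements is Σ_{j=0}^{3} (−1)^j C(3,j)·(4−j)!.
Computing: 24 − 18 + 6 − 1 = 11.

11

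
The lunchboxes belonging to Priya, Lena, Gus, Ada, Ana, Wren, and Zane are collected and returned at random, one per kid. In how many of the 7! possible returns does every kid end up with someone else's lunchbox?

This is the derangement count D_7: permutations of 7 items with no fixed point.
By inclusion–exclusion this is Σ_{j=0}^{7} (−1)^j C(7,j)·(7−j)!.
Computing: 5040 − 5040 + 2520 − 840 + 210 − 42 + 7 − 1 = 1854.

1854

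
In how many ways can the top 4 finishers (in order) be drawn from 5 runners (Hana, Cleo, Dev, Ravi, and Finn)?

This is an ordered selection of 4 from 5: P(5,4).
That gives 5 × 4 × 3 × 2 = 120.

120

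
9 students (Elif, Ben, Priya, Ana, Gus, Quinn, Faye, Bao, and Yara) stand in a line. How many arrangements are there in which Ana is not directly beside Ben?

282240

There are 9! = 362880 arrangements in all. If Ana and Ben are adjacent, merging them into one block gives 2·(8)! = 80640 arrangements.
So 362880 − 80640 = 282240 arrangements keep them apart.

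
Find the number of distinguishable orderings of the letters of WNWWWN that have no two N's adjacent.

10

There are 6!/(4!·2!) = 15 arrangements of WNWWWN in total.
If the two N's are adjacent, glue them into one block, leaving 5 items to arrange: (5)!/(4!) = 5 ways.
Hence 15 − 5 = 10.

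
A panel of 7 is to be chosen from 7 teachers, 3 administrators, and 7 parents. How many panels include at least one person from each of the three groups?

Unrestricted: C(17,7) = 19448 ways to pick any 7 of the 17.
Subtract selections that omit an entire group: no teachers → C(10,7) = 120; no administrators → C(14,7) = 3432; no parents → C(10,7) = 120.
Add back selections omitting two groups (i.e. drawn from a single group): C(7,7) + C(3,7) + C(7,7) = 2.
By inclusion–exclusion: 19448 − 3672 + 2 = 15778.

15778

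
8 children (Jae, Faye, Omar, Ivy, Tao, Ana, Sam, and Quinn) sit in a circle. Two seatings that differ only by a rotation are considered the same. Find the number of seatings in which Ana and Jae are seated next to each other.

1440

Glue Ana and Jae into a block (2 internal orders). Seating 7 units around a circle gives (6)! arrangements.
So 2 × (6)! = 2 × 720 = 1440.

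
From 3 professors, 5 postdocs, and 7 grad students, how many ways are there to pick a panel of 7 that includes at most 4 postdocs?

Split by how many postdocs are chosen (0 through 4).
Sum: C(5,0)·C(10,7) + C(5,1)·C(10,6) + C(5,2)·C(10,5) + C(5,3)·C(10,4) + C(5,4)·C(10,3) = 120 + 1050 + 2520 + 2100 + 600 = 6390.

6390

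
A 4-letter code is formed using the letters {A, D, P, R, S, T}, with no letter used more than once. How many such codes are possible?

Choose and order 4 of the 6 symbols: the first letter has 6 options, the next 5, then 4, 3.
6 × 5 × 4 × 3 = 360.

360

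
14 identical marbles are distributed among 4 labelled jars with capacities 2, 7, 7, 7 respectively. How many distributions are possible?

124

Ignoring the caps, the number of non-negative solutions to x_1+…+x_4 = 14 is C(17,3) = 680.
Subtract solutions that violate a single cap (substitute x_i' = x_i − (cap_i+1)): x_1 ≥ 3 gives C(14,3) = 364; x_2 ≥ 8 gives C(9,3) = 84; x_3 ≥ 8 gives C(9,3) = 84; x_4 ≥ 8 gives C(9,3) = 84. Together 616.
Add back pairs where two caps are both exceeded: 20 + 20 + 20 + 0 + 0 + 0 = 60.
By inclusion–exclusion the count is 680 − 616 + 60 = 124.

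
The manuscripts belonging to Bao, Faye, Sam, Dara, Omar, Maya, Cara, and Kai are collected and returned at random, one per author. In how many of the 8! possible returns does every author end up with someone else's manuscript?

Count assignments avoiding every fixed point. For any j of the 8 authors fixed to their own manuscript, the other 8−j can be arranged in (8−j)! ways.
By inclusion–exclusion this is Σ_{j=0}^{8} (−1)^j C(8,j)·(8−j)!.
Computing: 40320 − 40320 + 20160 − 6720 + 1680 − 336 + 56 − 8 + 1 = 14833.

14833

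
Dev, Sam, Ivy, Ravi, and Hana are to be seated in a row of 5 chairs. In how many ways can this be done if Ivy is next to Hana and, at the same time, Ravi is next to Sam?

24

Treat {Ivy,Hana} as one block (2 orders) and {Ravi,Sam} as another (2 orders).
That leaves 3 units to arrange: 2 × 2 × 3! = 4 × 6 = 24.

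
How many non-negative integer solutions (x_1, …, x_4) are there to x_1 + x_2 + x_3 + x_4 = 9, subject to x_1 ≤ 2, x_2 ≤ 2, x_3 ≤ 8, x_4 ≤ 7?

Without the upper bounds there are C(12,3) = 220 ways to split 9 among 4 variables.
Subtract solutions that violate a single cap (substitute x_i' = x_i − (cap_i+1)): x_1 ≥ 3 gives C(9,3) = 84; x_2 ≥ 3 gives C(9,3) = 84; x_3 ≥ 9 gives C(3,3) = 1; x_4 ≥ 8 gives C(4,3) = 4. Together 173.
Add back pairs where two caps are both exceeded: 20 + 0 + 0 + 0 + 0 + 0 = 20.
By inclusion–exclusion the count is 220 − 173 + 20 = 67.

67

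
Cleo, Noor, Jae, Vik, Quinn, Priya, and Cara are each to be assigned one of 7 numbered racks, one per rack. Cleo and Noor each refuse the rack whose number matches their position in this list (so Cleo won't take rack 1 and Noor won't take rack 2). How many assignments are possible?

Let Aᵢ (for i ∈ {1, 2}) be the placements that put person i in their forbidden rack. Any j of these fix j positions, leaving (7−j)! ways to fill the rest, and there are C(2,j) ways to pick which j.
By inclusion–exclusion, the number of valid placements is Σ_{j=0}^{2} (−1)^j C(2,j)·(7−j)!.
Computing: 5040 − 1440 + 120 = 3720.

3720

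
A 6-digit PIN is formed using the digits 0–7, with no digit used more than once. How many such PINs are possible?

20160

This is a permutation of 6 out of 8: P(8,6) = 8!/2!.
That product is 8 × 7 × 6 × 5 × 4 × 3 = 20160.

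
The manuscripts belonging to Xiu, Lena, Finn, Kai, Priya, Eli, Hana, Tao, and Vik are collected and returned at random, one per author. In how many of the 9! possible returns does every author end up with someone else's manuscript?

Let Aᵢ be the assignments in which author i gets their own manuscript. We want the size of the complement of A₁∪…∪A_9.
By inclusion–exclusion this is Σ_{j=0}^{9} (−1)^j C(9,j)·(9−j)!.
Computing: 362880 − 362880 + 181440 − 60480 + 15120 − 3024 + 504 − 72 + 9 − 1 = 133496.

133496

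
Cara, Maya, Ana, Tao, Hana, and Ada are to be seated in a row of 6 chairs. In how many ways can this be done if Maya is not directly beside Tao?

480

Of the 6! = 720 arrangements, those with Maya and Tao adjacent number 2 × 5! = 240 (treat the pair as a block with 2 internal orders).
So 720 − 240 = 480 arrangements keep them apart.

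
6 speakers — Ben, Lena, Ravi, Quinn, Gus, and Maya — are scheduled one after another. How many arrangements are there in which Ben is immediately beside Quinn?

Glue Ben and Quinn into one block (2 internal orders), leaving 5 units to arrange in a row.
So the count is 2·(5)! = 240.

240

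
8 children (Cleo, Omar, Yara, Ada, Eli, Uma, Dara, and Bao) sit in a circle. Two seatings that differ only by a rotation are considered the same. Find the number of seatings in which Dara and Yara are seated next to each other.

Glue Dara and Yara into a block (2 internal orders). Seating 7 units around a circle gives (6)! arrangements.
So 2 × (6)! = 2 × 720 = 1440.

1440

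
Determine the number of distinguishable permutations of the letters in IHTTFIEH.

The 8 letters of IHTTFIEH have repeats: H appearing twice, I appearing twice, and T appearing twice.
Dividing 8! = 40320 by 2!·2!·2! = 8 for the repeated letters gives 5040.

5040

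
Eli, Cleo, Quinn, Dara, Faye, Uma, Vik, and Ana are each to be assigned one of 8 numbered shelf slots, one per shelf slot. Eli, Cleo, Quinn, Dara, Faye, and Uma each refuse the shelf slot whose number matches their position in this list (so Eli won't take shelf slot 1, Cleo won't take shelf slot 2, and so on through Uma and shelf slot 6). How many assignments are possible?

Let Aᵢ (for 1 ≤ i ≤ 6) be the placements that put person i in their forbidden shelf slot. Any j of these fix j positions, leaving (8−j)! ways to fill the rest, and there are C(6,j) ways to pick which j.
By inclusion–exclusion, the number of valid placements is Σ_{j=0}^{6} (−1)^j C(6,j)·(8−j)!.
Computing: 40320 − 30240 + 10800 − 2400 + 360 − 36 + 2 = 18806.

18806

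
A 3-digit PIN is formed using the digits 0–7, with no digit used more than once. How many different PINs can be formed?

336

With no repetition, fill the 3 digits in order: 8 choices, then 7, down to 6.
8 × 7 × 6 = 336.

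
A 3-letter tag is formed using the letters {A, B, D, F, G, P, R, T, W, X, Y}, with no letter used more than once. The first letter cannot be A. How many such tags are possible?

The first letter has 11−1 = 10 choices (anything except A).
The remaining 2 letters are filled from the other 10 symbols without repetition: 10 × 9 = 90.
Total: 10 × 90 = 900.

900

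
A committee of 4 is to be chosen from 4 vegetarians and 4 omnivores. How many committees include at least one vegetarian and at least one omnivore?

Unrestricted: C(8,4) = 70 ways to pick any 4 of the 8.
Selections missing a whole group: no vegetarians → C(4,4) = 1; no omnivores → C(4,4) = 1.
Both groups omitted at once is impossible, so 70 − 2 = 68.

68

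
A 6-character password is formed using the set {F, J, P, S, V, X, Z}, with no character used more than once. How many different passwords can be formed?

With no repetition, fill the 6 characters in order: 7 choices, then 6, down to 2.
7 × 6 × 5 × 4 × 3 × 2 = 5040.

5040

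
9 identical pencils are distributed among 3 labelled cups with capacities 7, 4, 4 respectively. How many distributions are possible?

Without the upper bounds there are C(11,2) = 55 ways to split 9 among 3 cups.
Subtract solutions that violate a single cap (substitute x_i' = x_i − (cap_i+1)): x_1 ≥ 8 gives C(3,2) = 3; x_2 ≥ 5 gives C(6,2) = 15; x_3 ≥ 5 gives C(6,2) = 15. Together 33.
No two caps can be exceeded simultaneously, so the pair terms are all 0.
By inclusion–exclusion the count is 55 − 33 + 0 = 22.

22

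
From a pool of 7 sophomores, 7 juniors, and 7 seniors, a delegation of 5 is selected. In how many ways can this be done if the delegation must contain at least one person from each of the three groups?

Total 5-person selections from all 21: C(21,5) = 20349.
Subtract selections that omit an entire group: no sophomores → C(14,5) = 2002; no juniors → C(14,5) = 2002; no seniors → C(14,5) = 2002.
Add back selections omitting two groups (i.e. drawn from a single group): C(7,5) + C(7,5) + C(7,5) = 63.
By inclusion–exclusion: 20349 − 6006 + 63 = 14406.

14406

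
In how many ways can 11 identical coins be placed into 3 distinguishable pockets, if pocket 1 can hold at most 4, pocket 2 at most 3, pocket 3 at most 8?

14

Without the upper bounds there are C(13,2) = 78 ways to split 11 among 3 pockets.
Subtract solutions that violate a single cap (substitute x_i' = x_i − (cap_i+1)): x_1 ≥ 5 gives C(8,2) = 28; x_2 ≥ 4 gives C(9,2) = 36; x_3 ≥ 9 gives C(4,2) = 6. Together 70.
Add back pairs where two caps are both exceeded: 6 + 0 + 0 = 6.
By inclusion–exclusion the count is 78 − 70 + 6 = 14.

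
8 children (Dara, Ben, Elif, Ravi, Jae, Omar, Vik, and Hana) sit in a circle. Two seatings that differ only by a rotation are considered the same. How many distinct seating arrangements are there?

5040

Fix one person's seat to break rotational symmetry; the remaining 7 people can be arranged in (7)! = 5040 ways.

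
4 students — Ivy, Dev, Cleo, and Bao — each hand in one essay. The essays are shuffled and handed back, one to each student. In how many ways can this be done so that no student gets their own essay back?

9

Let Aᵢ be the assignments in which student i gets their own essay. We want the size of the complement of A₁∪…∪A_4.
By inclusion–exclusion this is Σ_{j=0}^{4} (−1)^j C(4,j)·(4−j)!.
Computing: 24 − 24 + 12 − 4 + 1 = 9.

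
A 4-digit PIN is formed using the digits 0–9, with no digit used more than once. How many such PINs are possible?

This is a permutation of 4 out of 10: P(10,4) = 10!/6!.
10 × 9 × 8 × 7 = 5040.

5040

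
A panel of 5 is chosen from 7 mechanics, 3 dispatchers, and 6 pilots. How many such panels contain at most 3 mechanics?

4032

Split by how many mechanics are chosen (0 through 3).
Sum: C(7,0)·C(9,5) + C(7,1)·C(9,4) + C(7,2)·C(9,3) + C(7,3)·C(9,2) = 126 + 882 + 1764 + 1260 = 4032.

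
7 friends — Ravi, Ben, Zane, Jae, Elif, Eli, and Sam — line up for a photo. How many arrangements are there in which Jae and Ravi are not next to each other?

3600

There are 7! = 5040 arrangements in all. If Jae and Ravi are adjacent, merging them into one block gives 2·(6)! = 1440 arrangements.
Complementary counting: 5040 − 1440 = 3600.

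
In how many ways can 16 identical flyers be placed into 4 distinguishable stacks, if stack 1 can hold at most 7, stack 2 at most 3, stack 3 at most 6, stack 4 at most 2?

By stars and bars, unrestricted non-negative solutions to x_1+…+x_4 = 16 number C(16+3,3) = 969.
Subtract solutions that violate a single cap (substitute x_i' = x_i − (cap_i+1)): x_1 ≥ 8 gives C(11,3) = 165; x_2 ≥ 4 gives C(15,3) = 455; x_3 ≥ 7 gives C(12,3) = 220; x_4 ≥ 3 gives C(16,3) = 560. Together 1400.
Add back pairs where two caps are both exceeded: 35 + 4 + 56 + 56 + 220 + 84 = 455.
Subtract triples: 0 + 4 + 0 + 10 = 14.
By inclusion–exclusion the count is 969 − 1400 + 455 − 14 = 10.

10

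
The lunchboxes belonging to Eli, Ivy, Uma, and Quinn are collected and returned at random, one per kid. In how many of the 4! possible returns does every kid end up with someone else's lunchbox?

Count assignments avoiding every fixed point. For any j of the 4 kids fixed to their own lunchbox, the other 4−j can be arranged in (4−j)! ways.
By inclusion–exclusion this is Σ_{j=0}^{4} (−1)^j C(4,j)·(4−j)!.
Computing: 24 − 24 + 12 − 4 + 1 = 9.

9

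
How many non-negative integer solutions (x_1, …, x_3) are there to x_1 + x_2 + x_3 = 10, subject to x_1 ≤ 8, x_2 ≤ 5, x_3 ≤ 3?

21

By stars and bars, unrestricted non-negative solutions to x_1+…+x_3 = 10 number C(10+2,2) = 66.
Subtract solutions that violate a single cap (substitute x_i' = x_i − (cap_i+1)): x_1 ≥ 9 gives C(3,2) = 3; x_2 ≥ 6 gives C(6,2) = 15; x_3 ≥ 4 gives C(8,2) = 28. Together 46.
Add back pairs where two caps are both exceeded: 0 + 0 + 1 = 1.
By inclusion–exclusion the count is 66 − 46 + 1 = 21.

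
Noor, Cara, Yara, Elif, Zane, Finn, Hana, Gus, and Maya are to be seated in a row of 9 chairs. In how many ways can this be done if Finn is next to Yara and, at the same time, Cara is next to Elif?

Treat {Finn,Yara} as one block (2 orders) and {Cara,Elif} as another (2 orders).
That leaves 7 units to arrange: 2 × 2 × 7! = 4 × 5040 = 20160.

20160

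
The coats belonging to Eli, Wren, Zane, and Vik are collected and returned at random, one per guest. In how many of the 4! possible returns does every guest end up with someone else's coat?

9

This is the derangement count D_4: permutations of 4 items with no fixed point.
By inclusion–exclusion this is Σ_{j=0}^{4} (−1)^j C(4,j)·(4−j)!.
Computing: 24 − 24 + 12 − 4 + 1 = 9.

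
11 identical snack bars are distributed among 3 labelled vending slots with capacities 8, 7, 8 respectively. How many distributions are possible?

Ignoring the caps, the number of non-negative solutions to x_1+…+x_3 = 11 is C(13,2) = 78.
Subtract solutions that violate a single cap (substitute x_i' = x_i − (cap_i+1)): x_1 ≥ 9 gives C(4,2) = 6; x_2 ≥ 8 gives C(5,2) = 10; x_3 ≥ 9 gives C(4,2) = 6. Together 22.
No two caps can be exceeded simultaneously, so the pair terms are all 0.
By inclusion–exclusion the count is 78 − 22 + 0 = 56.

56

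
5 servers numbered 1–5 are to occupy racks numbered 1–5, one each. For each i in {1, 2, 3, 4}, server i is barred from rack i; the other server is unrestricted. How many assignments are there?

53

Let Aᵢ (for 1 ≤ i ≤ 4) be the placements that put server i in its forbidden rack. Any j of these fix j positions, leaving (5−j)! ways to fill the rest, and there are C(4,j) ways to pick which j.
By inclusion–exclusion, the number of valid placements is Σ_{j=0}^{4} (−1)^j C(4,j)·(5−j)!.
Computing: 120 − 96 + 36 − 8 + 1 = 53.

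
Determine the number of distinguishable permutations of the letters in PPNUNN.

Letter multiplicities in PPNUNN: N×3, P×2, U×1.
The number of distinct arrangements is 6!/(3!·2!) = 720/12 = 60.

60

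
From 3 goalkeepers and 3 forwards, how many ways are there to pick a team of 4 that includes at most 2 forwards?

Split by how many forwards are chosen (0 through 2).
Sum: C(3,0)·C(3,4) + C(3,1)·C(3,3) + C(3,2)·C(3,2) = 0 + 3 + 9 = 12.

12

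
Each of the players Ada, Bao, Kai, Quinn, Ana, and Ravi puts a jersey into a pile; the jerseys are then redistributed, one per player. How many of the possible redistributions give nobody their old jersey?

265

Count assignments avoiding every fixed point. For any j of the 6 players fixed to their old jersey, the other 6−j can be arranged in (6−j)! ways.
By inclusion–exclusion this is Σ_{j=0}^{6} (−1)^j C(6,j)·(6−j)!.
Computing: 720 − 720 + 360 − 120 + 30 − 6 + 1 = 265.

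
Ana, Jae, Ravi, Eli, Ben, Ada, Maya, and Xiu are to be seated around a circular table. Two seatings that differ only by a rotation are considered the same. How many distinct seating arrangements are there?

5040

Fix one person's seat to break rotational symmetry; the remaining 7 people can be arranged in (7)! = 5040 ways.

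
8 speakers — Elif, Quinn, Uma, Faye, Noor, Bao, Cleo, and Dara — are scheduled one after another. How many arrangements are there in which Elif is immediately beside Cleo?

Place the 6 others and the Elif-Cleo pair as 7 objects in a line; the pair has 2 internal arrangements.
That gives 2 × 7! = 2 × 5040 = 10080.

10080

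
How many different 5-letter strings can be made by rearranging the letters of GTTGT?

Letter multiplicities in GTTGT: G×2, T×3.
So there are 5! / (3!·2!) = 10 distinguishable arrangements.

10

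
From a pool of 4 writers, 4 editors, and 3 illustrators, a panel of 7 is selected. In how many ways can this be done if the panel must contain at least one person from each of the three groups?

Unrestricted: C(11,7) = 330 ways to pick any 7 of the 11.
Selections missing a whole group: no writers → C(7,7) = 1; no editors → C(7,7) = 1; no illustrators → C(8,7) = 8.
Add back selections omitting two groups (i.e. drawn from a single group): C(4,7) + C(4,7) + C(3,7) = 0.
By inclusion–exclusion: 330 − 10 + 0 = 320.

320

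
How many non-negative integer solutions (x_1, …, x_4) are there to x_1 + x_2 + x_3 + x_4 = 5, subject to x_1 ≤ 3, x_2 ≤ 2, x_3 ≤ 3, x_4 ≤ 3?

By stars and bars, unrestricted non-negative solutions to x_1+…+x_4 = 5 number C(5+3,3) = 56.
Subtract solutions that violate a single cap (substitute x_i' = x_i − (cap_i+1)): x_1 ≥ 4 gives C(4,3) = 4; x_2 ≥ 3 gives C(5,3) = 10; x_3 ≥ 4 gives C(4,3) = 4; x_4 ≥ 4 gives C(4,3) = 4. Together 22.
No two caps can be exceeded simultaneously, so the pair terms are all 0.
By inclusion–exclusion the count is 56 − 22 + 0 = 34.

34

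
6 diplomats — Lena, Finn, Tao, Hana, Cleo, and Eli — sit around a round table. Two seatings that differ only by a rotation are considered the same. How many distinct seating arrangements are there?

120

Fix one person's seat to break rotational symmetry; the remaining 5 people can be arranged in (5)! = 120 ways.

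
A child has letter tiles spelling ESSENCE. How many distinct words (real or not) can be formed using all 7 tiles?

420

ESSENCE has 7 letters with E appearing 3 times and S appearing twice.
So there are 7! / (3!·2!) = 420 distinguishable arrangements.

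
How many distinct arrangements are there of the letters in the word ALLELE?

ALLELE has 6 letters with E appearing twice and L appearing 3 times.
So there are 6! / (3!·2!) = 60 distinguishable arrangements.

60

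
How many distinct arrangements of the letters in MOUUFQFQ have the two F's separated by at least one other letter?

There are 8!/(2!·2!·2!) = 5040 arrangements of MOUUFQFQ in total.
If the two F's are adjacent, glue them into one block, leaving 7 items to arrange: (7)!/(2!·2!) = 1260 ways.
Subtracting, 5040 − 1260 = 3780 arrangements keep the F's apart.

3780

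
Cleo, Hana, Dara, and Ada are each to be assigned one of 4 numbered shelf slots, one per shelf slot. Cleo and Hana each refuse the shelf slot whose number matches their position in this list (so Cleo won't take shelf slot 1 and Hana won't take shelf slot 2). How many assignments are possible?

Let Aᵢ (for i ∈ {1, 2}) be the placements that put person i in their forbidden shelf slot. Any j of these fix j positions, leaving (4−j)! ways to fill the rest, and there are C(2,j) ways to pick which j.
By inclusion–exclusion, the number of valid placements is Σ_{j=0}^{2} (−1)^j C(2,j)·(4−j)!.
Computing: 24 − 12 + 2 = 14.

14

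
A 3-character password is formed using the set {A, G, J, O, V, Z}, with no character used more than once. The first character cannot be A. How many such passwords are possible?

The first character has 6−1 = 5 choices (anything except A).
The remaining 2 characters are filled from the other 5 symbols without repetition: 5 × 4 = 20.
Total: 5 × 20 = 100.

100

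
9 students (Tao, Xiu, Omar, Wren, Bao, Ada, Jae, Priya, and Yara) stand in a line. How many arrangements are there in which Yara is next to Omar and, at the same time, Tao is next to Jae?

20160

Treat {Yara,Omar} as one block (2 orders) and {Tao,Jae} as another (2 orders).
That leaves 7 units to arrange: 2 × 2 × 7! = 4 × 5040 = 20160.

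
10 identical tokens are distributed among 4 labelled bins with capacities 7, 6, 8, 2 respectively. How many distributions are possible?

133

Ignoring the caps, the number of non-negative solutions to x_1+…+x_4 = 10 is C(13,3) = 286.
Subtract solutions that violate a single cap (substitute x_i' = x_i − (cap_i+1)): x_1 ≥ 8 gives C(5,3) = 10; x_2 ≥ 7 gives C(6,3) = 20; x_3 ≥ 9 gives C(4,3) = 4; x_4 ≥ 3 gives C(10,3) = 120. Together 154.
Add back pairs where two caps are both exceeded: 0 + 0 + 0 + 0 + 1 + 0 = 1.
By inclusion–exclusion the count is 286 − 154 + 1 = 133.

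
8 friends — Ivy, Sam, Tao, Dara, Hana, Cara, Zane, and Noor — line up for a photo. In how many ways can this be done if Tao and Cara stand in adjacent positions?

10080

Place the 6 others and the Tao-Cara pair as 7 objects in a line; the pair has 2 internal arrangements.
So the count is 2·(7)! = 10080.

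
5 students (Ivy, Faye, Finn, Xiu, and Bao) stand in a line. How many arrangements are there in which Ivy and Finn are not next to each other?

There are 5! = 120 arrangements in all. If Ivy and Finn are adjacent, merging them into one block gives 2·(4)! = 48 arrangements.
Complementary counting: 120 − 48 = 72.

72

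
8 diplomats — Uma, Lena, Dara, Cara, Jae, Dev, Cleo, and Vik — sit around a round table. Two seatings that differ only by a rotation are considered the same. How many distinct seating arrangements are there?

Fix one person's seat to break rotational symmetry; the remaining 7 people can be arranged in (7)! = 5040 ways.

5040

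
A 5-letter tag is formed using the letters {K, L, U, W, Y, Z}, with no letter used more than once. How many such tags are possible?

720

Choose and order 5 of the 6 symbols: the first letter has 6 options, the next 5, and so on down to 2.
That product is 6 × 5 × 4 × 3 × 2 = 720.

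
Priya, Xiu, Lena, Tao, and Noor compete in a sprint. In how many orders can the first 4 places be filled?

120

There are 5 choices for 1st place, 4 for 2nd, and so on down to 2 for position 4.
That gives 5 × 4 × 3 × 2 = 120.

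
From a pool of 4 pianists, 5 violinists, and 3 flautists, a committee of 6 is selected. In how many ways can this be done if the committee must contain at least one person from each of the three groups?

805

Total 6-person selections from all 12: C(12,6) = 924.
Selections missing a whole group: no pianists → C(8,6) = 28; no violinists → C(7,6) = 7; no flautists → C(9,6) = 84.
Add back selections omitting two groups (i.e. drawn from a single group): C(4,6) + C(5,6) + C(3,6) = 0.
By inclusion–exclusion: 924 − 119 + 0 = 805.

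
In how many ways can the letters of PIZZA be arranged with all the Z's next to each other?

24

Treat the 2 copies of Z as a single block. The multiset to arrange is then {ZZ, A, I, P}, 4 items in all.
All 4 items are distinct, so there are (4)! = 24 arrangements.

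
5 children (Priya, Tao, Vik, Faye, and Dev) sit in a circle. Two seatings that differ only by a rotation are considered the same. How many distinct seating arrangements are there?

24

Around a circle, 5 distinct people have 5!/5 = (4)! = 24 rotationally distinct seatings.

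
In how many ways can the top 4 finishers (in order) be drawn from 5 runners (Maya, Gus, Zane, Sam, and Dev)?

120

There are 5 choices for 1st place, 4 for 2nd, and so on down to 2 for position 4.
That gives 5 × 4 × 3 × 2 = 120.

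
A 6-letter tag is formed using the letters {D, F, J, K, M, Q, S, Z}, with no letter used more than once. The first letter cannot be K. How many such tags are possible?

17640

The first letter has 8−1 = 7 choices (anything except K).
The remaining 5 letters are filled from the other 7 symbols without repetition: 7 × 6 × 5 × 4 × 3 = 2520.
Total: 7 × 2520 = 17640.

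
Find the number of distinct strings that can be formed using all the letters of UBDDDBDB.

280

Letter multiplicities in UBDDDBDB: B×3, D×4, U×1.
So there are 8! / (4!·3!) = 280 distinguishable arrangements.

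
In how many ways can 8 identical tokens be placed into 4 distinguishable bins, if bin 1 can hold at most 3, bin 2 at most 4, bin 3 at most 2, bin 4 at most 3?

Ignoring the caps, the number of non-negative solutions to x_1+…+x_4 = 8 is C(11,3) = 165.
Subtract solutions that violate a single cap (substitute x_i' = x_i − (cap_i+1)): x_1 ≥ 4 gives C(7,3) = 35; x_2 ≥ 5 gives C(6,3) = 20; x_3 ≥ 3 gives C(8,3) = 56; x_4 ≥ 4 gives C(7,3) = 35. Together 146.
Add back pairs where two caps are both exceeded: 0 + 4 + 1 + 1 + 0 + 4 = 10.
By inclusion–exclusion the count is 165 − 146 + 10 = 29.

29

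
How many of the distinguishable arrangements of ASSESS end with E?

Fix E in the last position and arrange the remaining 5 letters.
Those 5 letters have S appearing 4 times, giving (5)!/(4!) = 5.

5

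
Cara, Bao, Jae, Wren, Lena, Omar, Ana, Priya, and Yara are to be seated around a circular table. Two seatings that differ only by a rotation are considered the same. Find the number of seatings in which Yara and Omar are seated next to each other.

10080

Glue Yara and Omar into a block (2 internal orders). Seating 8 units around a circle gives (7)! arrangements.
So 2 × (7)! = 2 × 5040 = 10080.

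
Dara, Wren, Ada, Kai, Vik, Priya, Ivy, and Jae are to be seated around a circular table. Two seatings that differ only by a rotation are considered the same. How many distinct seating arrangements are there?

5040

Around a circle, 8 distinct people have 8!/8 = (7)! = 5040 rotationally distinct seatings.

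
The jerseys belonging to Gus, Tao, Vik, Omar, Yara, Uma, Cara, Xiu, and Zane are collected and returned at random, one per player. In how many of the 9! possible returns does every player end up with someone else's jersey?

Count assignments avoiding every fixed point. For any j of the 9 players fixed to their old jersey, the other 9−j can be arranged in (9−j)! ways.
By inclusion–exclusion this is Σ_{j=0}^{9} (−1)^j C(9,j)·(9−j)!.
Computing: 362880 − 362880 + 181440 − 60480 + 15120 − 3024 + 504 − 72 + 9 − 1 = 133496.

133496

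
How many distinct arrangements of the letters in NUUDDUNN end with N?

210

With the last slot taken by N, it remains to arrange the other 7 letters (UUDDUNN).
Those 7 letters have D appearing twice, N appearing twice, and U appearing 3 times, giving (7)!/(3!·2!·2!) = 210.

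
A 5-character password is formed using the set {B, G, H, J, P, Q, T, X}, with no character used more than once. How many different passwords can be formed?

Choose and order 5 of the 8 symbols: the first character has 8 options, the next 7, and so on down to 4.
8 × 7 × 6 × 5 × 4 = 6720.

6720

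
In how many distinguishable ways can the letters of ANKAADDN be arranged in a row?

1680

ANKAADDN has 8 letters with A appearing 3 times, D appearing twice, and N appearing twice.
The number of distinct arrangements is 8!/(3!·2!·2!) = 40320/24 = 1680.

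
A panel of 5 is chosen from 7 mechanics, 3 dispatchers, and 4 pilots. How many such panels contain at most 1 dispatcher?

Split by how many dispatchers are chosen (0 through 1).
Sum: C(3,0)·C(11,5) + C(3,1)·C(11,4) = 462 + 990 = 1452.

1452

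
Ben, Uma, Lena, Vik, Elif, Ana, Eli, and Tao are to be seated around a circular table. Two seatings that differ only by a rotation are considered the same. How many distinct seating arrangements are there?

5040

Seat Ben anywhere (absorbing the rotational symmetry), then permute the other 7: (7)! = 5040.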